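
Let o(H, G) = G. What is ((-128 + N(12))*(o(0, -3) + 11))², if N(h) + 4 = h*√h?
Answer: 1225728 - 405504*√3 ≈ 5.2337e+5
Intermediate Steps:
N(h) = -4 + h^(3/2) (N(h) = -4 + h*√h = -4 + h^(3/2))
((-128 + N(12))*(o(0, -3) + 11))² = ((-128 + (-4 + 12^(3/2)))*(-3 + 11))² = ((-128 + (-4 + 24*√3))*8)² = ((-132 + 24*√3)*8)² = (-1056 + 192*√3)²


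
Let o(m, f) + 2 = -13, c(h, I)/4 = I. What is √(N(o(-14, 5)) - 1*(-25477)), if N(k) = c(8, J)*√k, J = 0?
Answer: √25477 ≈ 159.62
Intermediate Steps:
c(h, I) = 4*I
o(m, f) = -15 (o(m, f) = -2 - 13 = -15)
N(k) = 0 (N(k) = (4*0)*√k = 0*√k = 0)
√(N(o(-14, 5)) - 1*(-25477)) = √(0 - 1*(-25477)) = √(0 + 25477) = √25477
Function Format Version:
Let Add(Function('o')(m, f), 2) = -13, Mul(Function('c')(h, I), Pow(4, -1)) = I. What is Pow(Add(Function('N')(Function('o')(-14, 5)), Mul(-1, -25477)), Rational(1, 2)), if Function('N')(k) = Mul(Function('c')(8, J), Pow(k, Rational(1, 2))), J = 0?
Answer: Pow(25477, Rational(1, 2)) ≈ 159.62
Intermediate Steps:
Function('c')(h, I) = Mul(4, I)
Function('o')(m, f) = -15 (Function('o')(m, f) = Add(-2, -13) = -15)
Function('N')(k) = 0 (Function('N')(k) = Mul(Mul(4, 0), Pow(k, Rational(1, 2))) = Mul(0, Pow(k, Rational(1, 2))) = 0)
Pow(Add(Function('N')(Function('o')(-14, 5)), Mul(-1, -25477)), Rational(1, 2)) = Pow(Add(0, Mul(-1, -25477)), Rational(1, 2)) = Pow(Add(0, 25477), Rational(1, 2)) = Pow(25477, Rational(1, 2))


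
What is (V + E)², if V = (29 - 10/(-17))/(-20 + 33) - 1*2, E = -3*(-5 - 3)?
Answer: 28783225/48841 ≈ 589.33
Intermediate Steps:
E = 24 (E = -3*(-8) = 24)
V = 61/221 (V = (29 - 10*(-1/17))/13 - 2 = (29 + 10/17)*(1/13) - 2 = (503/17)*(1/13) - 2 = 503/221 - 2 = 61/221 ≈ 0.27602)
(V + E)² = (61/221 + 24)² = (5365/221)² = 28783225/48841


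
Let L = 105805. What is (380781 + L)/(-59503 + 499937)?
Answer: 243293/220217 ≈ 1.1048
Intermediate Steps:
(380781 + L)/(-59503 + 499937) = (380781 + 105805)/(-59503 + 499937) = 486586/440434 = 486586*(1/440434) = 243293/220217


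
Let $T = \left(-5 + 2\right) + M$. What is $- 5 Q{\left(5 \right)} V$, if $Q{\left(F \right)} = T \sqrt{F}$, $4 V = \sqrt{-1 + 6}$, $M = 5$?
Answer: $- \frac{25}{2} \approx -12.5$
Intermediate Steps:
$V = \frac{\sqrt{5}}{4}$ ($V = \frac{\sqrt{-1 + 6}}{4} = \frac{\sqrt{5}}{4} \approx 0.55902$)
$T = 2$ ($T = \left(-5 + 2\right) + 5 = -3 + 5 = 2$)
$Q{\left(F \right)} = 2 \sqrt{F}$
$- 5 Q{\left(5 \right)} V = - 5 \cdot 2 \sqrt{5} \frac{\sqrt{5}}{4} = - 10 \sqrt{5} \frac{\sqrt{5}}{4} = - \frac{25}{2}$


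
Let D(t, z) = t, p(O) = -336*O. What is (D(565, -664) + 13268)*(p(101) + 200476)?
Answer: 2303747820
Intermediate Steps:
(D(565, -664) + 13268)*(p(101) + 200476) = (565 + 13268)*(-336*101 + 200476) = 13833*(-33936 + 200476) = 13833*166540 = 2303747820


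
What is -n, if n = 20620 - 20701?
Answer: 81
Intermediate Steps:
n = -81
-n = -1*(-81) = 81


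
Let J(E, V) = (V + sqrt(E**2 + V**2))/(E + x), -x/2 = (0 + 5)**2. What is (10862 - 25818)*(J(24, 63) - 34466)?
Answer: 6701626562/13 + 22434*sqrt(505)/13 ≈ 5.1555e+8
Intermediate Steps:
x = -50 (x = -2*(0 + 5)**2 = -2*5**2 = -2*25 = -50)
J(E, V) = (V + sqrt(E**2 + V**2))/(-50 + E) (J(E, V) = (V + sqrt(E**2 + V**2))/(E - 50) = (V + sqrt(E**2 + V**2))/(-50 + E))
(10862 - 25818)*(J(24, 63) - 34466) = (10862 - 25818)*((63 + sqrt(24**2 + 63**2))/(-50 + 24) - 34466) = -14956*((63 + sqrt(576 + 3969))/(-26) - 34466) = -14956*(-(63 + sqrt(4545))/26 - 34466) = -14956*(-(63 + 3*sqrt(505))/26 - 34466) = -14956*((-63/26 - 3*sqrt(505)/26) - 34466) = -14956*(-896179/26 - 3*sqrt(505)/26) = 6701626562/13 + 22434*sqrt(505)/13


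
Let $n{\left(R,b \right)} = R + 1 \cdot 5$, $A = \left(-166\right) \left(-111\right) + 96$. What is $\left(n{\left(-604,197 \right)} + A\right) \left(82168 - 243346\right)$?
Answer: $-2888793294$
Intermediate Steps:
$A = 18522$ ($A = 18426 + 96 = 18522$)
$n{\left(R,b \right)} = 5 + R$ ($n{\left(R,b \right)} = R + 5 = 5 + R$)
$\left(n{\left(-604,197 \right)} + A\right) \left(82168 - 243346\right) = \left(\left(5 - 604\right) + 18522\right) \left(82168 - 243346\right) = \left(-599 + 18522\right) \left(-161178\right) = 17923 \left(-161178\right) = -2888793294$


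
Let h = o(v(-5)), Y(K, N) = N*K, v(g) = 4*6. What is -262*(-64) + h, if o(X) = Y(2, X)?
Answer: 16816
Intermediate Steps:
v(g) = 24
Y(K, N) = K*N
o(X) = 2*X
h = 48 (h = 2*24 = 48)
-262*(-64) + h = -262*(-64) + 48 = 16768 + 48 = 16816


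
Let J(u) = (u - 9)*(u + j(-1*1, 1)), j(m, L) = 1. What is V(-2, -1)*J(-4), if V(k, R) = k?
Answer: -78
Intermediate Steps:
J(u) = (1 + u)*(-9 + u) (J(u) = (u - 9)*(u + 1) = (-9 + u)*(1 + u) = (1 + u)*(-9 + u))
V(-2, -1)*J(-4) = -2*(-9 + (-4)**2 - 8*(-4)) = -2*(-9 + 16 + 32) = -2*39 = -78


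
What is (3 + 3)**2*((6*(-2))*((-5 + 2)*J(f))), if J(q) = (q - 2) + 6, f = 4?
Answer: 10368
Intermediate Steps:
J(q) = 4 + q (J(q) = (-2 + q) + 6 = 4 + q)
(3 + 3)**2*((6*(-2))*((-5 + 2)*J(f))) = (3 + 3)**2*((6*(-2))*((-5 + 2)*(4 + 4))) = 6**2*(-(-36)*8) = 36*(-12*(-24)) = 36*288 = 10368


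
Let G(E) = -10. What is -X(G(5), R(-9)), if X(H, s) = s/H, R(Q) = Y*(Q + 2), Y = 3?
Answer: -21/10 ≈ -2.1000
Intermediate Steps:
R(Q) = 6 + 3*Q (R(Q) = 3*(Q + 2) = 3*(2 + Q) = 6 + 3*Q)
-X(G(5), R(-9)) = -(6 + 3*(-9))/(-10) = -(6 - 27)*(-1)/10 = -(-21)*(-1)/10 = -1*21/10 = -21/10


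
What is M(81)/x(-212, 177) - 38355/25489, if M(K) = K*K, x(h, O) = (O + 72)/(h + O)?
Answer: -1954238970/2115587 ≈ -923.73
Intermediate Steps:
x(h, O) = (72 + O)/(O + h)
M(K) = K**2
M(81)/x(-212, 177) - 38355/25489 = 81**2/(((72 + 177)/(177 - 212))) - 38355/25489 = 6561/((249/(-35))) - 38355*1/25489 = 6561/((-1/35*249)) - 38355/25489 = 6561/(-249/35) - 38355/25489 = 6561*(-35/249) - 38355/25489 = -76545/83 - 38355/25489 = -1954238970/2115587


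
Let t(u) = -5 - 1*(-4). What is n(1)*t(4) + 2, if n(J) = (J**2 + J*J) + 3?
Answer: -3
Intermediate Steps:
t(u) = -1 (t(u) = -5 + 4 = -1)
n(J) = 3 + 2*J**2 (n(J) = (J**2 + J**2) + 3 = 2*J**2 + 3 = 3 + 2*J**2)
n(1)*t(4) + 2 = (3 + 2*1**2)*(-1) + 2 = (3 + 2*1)*(-1) + 2 = (3 + 2)*(-1) + 2 = 5*(-1) + 2 = -5 + 2 = -3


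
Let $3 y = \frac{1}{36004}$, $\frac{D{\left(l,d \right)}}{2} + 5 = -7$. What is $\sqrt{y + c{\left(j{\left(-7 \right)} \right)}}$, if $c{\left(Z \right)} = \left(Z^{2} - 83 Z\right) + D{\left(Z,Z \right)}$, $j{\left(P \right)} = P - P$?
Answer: $\frac{i \sqrt{69999525861}}{54006} \approx 4.899 i$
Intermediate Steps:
$j{\left(P \right)} = 0$
$D{\left(l,d \right)} = -24$ ($D{\left(l,d \right)} = -10 + 2 \left(-7\right) = -10 - 14 = -24$)
$y = \frac{1}{108012}$ ($y = \frac{1}{3 \cdot 36004} = \frac{1}{3} \cdot \frac{1}{36004} = \frac{1}{108012} \approx 9.2582 \cdot 10^{-6}$)
$c{\left(Z \right)} = -24 + Z^{2} - 83 Z$ ($c{\left(Z \right)} = \left(Z^{2} - 83 Z\right) - 24 = -24 + Z^{2} - 83 Z$)
$\sqrt{y + c{\left(j{\left(-7 \right)} \right)}} = \sqrt{\frac{1}{108012} - \left(24 - 0^{2}\right)} = \sqrt{\frac{1}{108012} + \left(-24 + 0 + 0\right)} = \sqrt{\frac{1}{108012} - 24} = \sqrt{- \frac{2592287}{108012}} = \frac{i \sqrt{69999525861}}{54006}$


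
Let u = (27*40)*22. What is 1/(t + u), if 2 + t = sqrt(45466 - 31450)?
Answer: 11879/282214274 - 2*sqrt(219)/141107137 ≈ 4.1882e-5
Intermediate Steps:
u = 23760 (u = 1080*22 = 23760)
t = -2 + 8*sqrt(219) (t = -2 + sqrt(45466 - 31450) = -2 + sqrt(14016) = -2 + 8*sqrt(219) ≈ 116.39)
1/(t + u) = 1/((-2 + 8*sqrt(219)) + 23760) = 1/(23758 + 8*sqrt(219))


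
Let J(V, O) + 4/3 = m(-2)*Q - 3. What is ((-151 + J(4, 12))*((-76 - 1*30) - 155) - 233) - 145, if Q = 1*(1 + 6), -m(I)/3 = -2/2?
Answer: 34683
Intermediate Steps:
m(I) = 3 (m(I) = -(-6)/2 = -3*(-1) = 3)
Q = 7 (Q = 1*7 = 7)
J(V, O) = 50/3 (J(V, O) = -4/3 + (3*7 - 3) = -4/3 + (21 - 3) = -4/3 + 18 = 50/3)
((-151 + J(4, 12))*((-76 - 1*30) - 155) - 233) - 145 = ((-151 + 50/3)*((-76 - 1*30) - 155) - 233) - 145 = (-403*((-76 - 30) - 155)/3 - 233) - 145 = (-403*(-106 - 155)/3 - 233) - 145 = (-403/3*(-261) - 233) - 145 = (35061 - 233) - 145 = 34828 - 145 = 34683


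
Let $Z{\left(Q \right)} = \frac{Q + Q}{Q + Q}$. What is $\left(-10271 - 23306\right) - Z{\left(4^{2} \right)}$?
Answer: $-33578$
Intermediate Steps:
$Z{\left(Q \right)} = 1$ ($Z{\left(Q \right)} = \frac{2 Q}{2 Q} = 2 Q \frac{1}{2 Q} = 1$)
$\left(-10271 - 23306\right) - Z{\left(4^{2} \right)} = \left(-10271 - 23306\right) - 1 = -33577 - 1 = -33578$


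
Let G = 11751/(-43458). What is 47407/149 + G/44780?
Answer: 30752118189927/96653778920 ≈ 318.17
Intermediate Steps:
G = -3917/14486 (G = 11751*(-1/43458) = -3917/14486 ≈ -0.27040)
47407/149 + G/44780 = 47407/149 - 3917/14486/44780 = 47407*(1/149) - 3917/14486*1/44780 = 47407/149 - 3917/648683080 = 30752118189927/96653778920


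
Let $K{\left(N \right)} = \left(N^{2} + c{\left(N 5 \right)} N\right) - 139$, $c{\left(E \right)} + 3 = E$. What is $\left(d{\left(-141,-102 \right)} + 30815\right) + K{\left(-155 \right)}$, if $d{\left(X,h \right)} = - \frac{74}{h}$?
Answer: $\frac{8939878}{51} \approx 1.7529 \cdot 10^{5}$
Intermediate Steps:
$c{\left(E \right)} = -3 + E$
$K{\left(N \right)} = -139 + N^{2} + N \left(-3 + 5 N\right)$ ($K{\left(N \right)} = \left(N^{2} + \left(-3 + N 5\right) N\right) - 139 = \left(N^{2} + \left(-3 + 5 N\right) N\right) - 139 = \left(N^{2} + N \left(-3 + 5 N\right)\right) - 139 = -139 + N^{2} + N \left(-3 + 5 N\right)$)
$\left(d{\left(-141,-102 \right)} + 30815\right) + K{\left(-155 \right)} = \left(- \frac{74}{-102} + 30815\right) - \left(-326 - 144150\right) = \left(\left(-74\right) \left(- \frac{1}{102}\right) + 30815\right) + \left(-139 + 465 + 6 \cdot 24025\right) = \left(\frac{37}{51} + 30815\right) + \left(-139 + 465 + 144150\right) = \frac{1571602}{51} + 144476 = \frac{8939878}{51}$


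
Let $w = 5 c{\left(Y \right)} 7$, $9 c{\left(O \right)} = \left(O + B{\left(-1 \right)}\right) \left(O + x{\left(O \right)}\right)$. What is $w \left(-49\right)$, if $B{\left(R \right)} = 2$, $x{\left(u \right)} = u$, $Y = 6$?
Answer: $- \frac{54880}{3} \approx -18293.0$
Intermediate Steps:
$c{\left(O \right)} = \frac{2 O \left(2 + O\right)}{9}$ ($c{\left(O \right)} = \frac{\left(O + 2\right) \left(O + O\right)}{9} = \frac{\left(2 + O\right) 2 O}{9} = \frac{2 O \left(2 + O\right)}{9}$)
$w = \frac{1120}{3}$ ($w = 5 \cdot \frac{2}{9} \cdot 6 \left(2 + 6\right) 7 = 5 \cdot \frac{2}{9} \cdot 6 \cdot 8 \cdot 7 = 5 \cdot \frac{32}{3} \cdot 7 = \frac{160}{3} \cdot 7 = \frac{1120}{3} \approx 373.33$)
$w \left(-49\right) = \frac{1120}{3} \left(-49\right) = - \frac{54880}{3}$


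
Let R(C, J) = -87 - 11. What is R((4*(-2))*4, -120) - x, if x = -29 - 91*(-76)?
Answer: -6985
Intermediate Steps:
R(C, J) = -98
x = 6887 (x = -29 + 6916 = 6887)
R((4*(-2))*4, -120) - x = -98 - 1*6887 = -98 - 6887 = -6985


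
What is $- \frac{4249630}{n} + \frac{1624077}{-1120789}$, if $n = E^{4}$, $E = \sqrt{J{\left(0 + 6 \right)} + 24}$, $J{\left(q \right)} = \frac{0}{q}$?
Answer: $- \frac{2381937013211}{322787232} \approx -7379.3$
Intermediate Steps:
$J{\left(q \right)} = 0$
$E = 2 \sqrt{6}$ ($E = \sqrt{0 + 24} = \sqrt{24} = 2 \sqrt{6} \approx 4.899$)
$n = 576$ ($n = \left(2 \sqrt{6}\right)^{4} = 576$)
$- \frac{4249630}{n} + \frac{1624077}{-1120789} = - \frac{4249630}{576} + \frac{1624077}{-1120789} = \left(-4249630\right) \frac{1}{576} + 1624077 \left(- \frac{1}{1120789}\right) = - \frac{2124815}{288} - \frac{1624077}{1120789} = - \frac{2381937013211}{322787232}$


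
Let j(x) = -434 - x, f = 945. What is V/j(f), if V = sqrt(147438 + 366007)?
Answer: -sqrt(513445)/1379 ≈ -0.51962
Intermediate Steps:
V = sqrt(513445) ≈ 716.55
V/j(f) = sqrt(513445)/(-434 - 1*945) = sqrt(513445)/(-434 - 945) = sqrt(513445)/(-1379) = sqrt(513445)*(-1/1379) = -sqrt(513445)/1379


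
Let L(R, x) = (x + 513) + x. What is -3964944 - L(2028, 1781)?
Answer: -3969019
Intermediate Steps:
L(R, x) = 513 + 2*x (L(R, x) = (513 + x) + x = 513 + 2*x)
-3964944 - L(2028, 1781) = -3964944 - (513 + 2*1781) = -3964944 - (513 + 3562) = -3964944 - 1*4075 = -3964944 - 4075 = -3969019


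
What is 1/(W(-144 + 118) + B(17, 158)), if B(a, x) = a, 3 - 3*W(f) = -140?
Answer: 3/194 ≈ 0.015464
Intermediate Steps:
W(f) = 143/3 (W(f) = 1 - ⅓*(-140) = 1 + 140/3 = 143/3)
1/(W(-144 + 118) + B(17, 158)) = 1/(143/3 + 17) = 1/(194/3) = 3/194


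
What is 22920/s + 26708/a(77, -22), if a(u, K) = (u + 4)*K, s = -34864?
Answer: -5522677/352998 ≈ -15.645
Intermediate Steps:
a(u, K) = K*(4 + u) (a(u, K) = (4 + u)*K = K*(4 + u))
22920/s + 26708/a(77, -22) = 22920/(-34864) + 26708/((-22*(4 + 77))) = 22920*(-1/34864) + 26708/((-22*81)) = -2865/4358 + 26708/(-1782) = -2865/4358 + 26708*(-1/1782) = -2865/4358 - 1214/81 = -5522677/352998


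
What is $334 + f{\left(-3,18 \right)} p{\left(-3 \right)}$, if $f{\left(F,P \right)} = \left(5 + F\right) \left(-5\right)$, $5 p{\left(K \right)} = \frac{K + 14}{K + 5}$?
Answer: $323$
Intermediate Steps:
$p{\left(K \right)} = \frac{14 + K}{5 \left(5 + K\right)}$ ($p{\left(K \right)} = \frac{\left(K + 14\right) \frac{1}{K + 5}}{5} = \frac{\left(14 + K\right) \frac{1}{5 + K}}{5} = \frac{\frac{1}{5 + K} \left(14 + K\right)}{5} = \frac{14 + K}{5 \left(5 + K\right)}$)
$f{\left(F,P \right)} = -25 - 5 F$
$334 + f{\left(-3,18 \right)} p{\left(-3 \right)} = 334 + \left(-25 - -15\right) \frac{14 - 3}{5 \left(5 - 3\right)} = 334 + \left(-25 + 15\right) \frac{1}{5} \cdot \frac{1}{2} \cdot 11 = 334 - 10 \cdot \frac{1}{5} \cdot \frac{1}{2} \cdot 11 = 334 - 11 = 323$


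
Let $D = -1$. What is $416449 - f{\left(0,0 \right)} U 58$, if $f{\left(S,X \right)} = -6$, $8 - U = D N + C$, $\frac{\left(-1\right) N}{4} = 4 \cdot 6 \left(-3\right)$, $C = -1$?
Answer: $519805$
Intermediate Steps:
$N = 288$ ($N = - 4 \cdot 4 \cdot 6 \left(-3\right) = - 4 \cdot 24 \left(-3\right) = \left(-4\right) \left(-72\right) = 288$)
$U = 297$ ($U = 8 - \left(\left(-1\right) 288 - 1\right) = 8 - \left(-288 - 1\right) = 8 - -289 = 8 + 289 = 297$)
$416449 - f{\left(0,0 \right)} U 58 = 416449 - \left(-6\right) 297 \cdot 58 = 416449 - \left(-1782\right) 58 = 416449 - -103356 = 416449 + 103356 = 519805$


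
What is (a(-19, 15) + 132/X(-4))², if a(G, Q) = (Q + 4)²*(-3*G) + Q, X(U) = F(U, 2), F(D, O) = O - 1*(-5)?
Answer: 20815564176/49 ≈ 4.2481e+8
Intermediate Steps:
F(D, O) = 5 + O (F(D, O) = O + 5 = 5 + O)
X(U) = 7 (X(U) = 5 + 2 = 7)
a(G, Q) = Q - 3*G*(4 + Q)² (a(G, Q) = (4 + Q)²*(-3*G) + Q = -3*G*(4 + Q)² + Q = Q - 3*G*(4 + Q)²)
(a(-19, 15) + 132/X(-4))² = ((15 - 3*(-19)*(4 + 15)²) + 132/7)² = ((15 - 3*(-19)*19²) + 132*(⅐))² = ((15 - 3*(-19)*361) + 132/7)² = ((15 + 20577) + 132/7)² = (20592 + 132/7)² = (144276/7)² = 20815564176/49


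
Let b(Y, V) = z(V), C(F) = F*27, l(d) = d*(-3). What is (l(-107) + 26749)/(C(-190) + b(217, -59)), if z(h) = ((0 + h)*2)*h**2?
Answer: -13535/207944 ≈ -0.065090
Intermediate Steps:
l(d) = -3*d
C(F) = 27*F
z(h) = 2*h**3 (z(h) = (h*2)*h**2 = (2*h)*h**2 = 2*h**3)
b(Y, V) = 2*V**3
(l(-107) + 26749)/(C(-190) + b(217, -59)) = (-3*(-107) + 26749)/(27*(-190) + 2*(-59)**3) = (321 + 26749)/(-5130 + 2*(-205379)) = 27070/(-5130 - 410758) = 27070/(-415888) = 27070*(-1/415888) = -13535/207944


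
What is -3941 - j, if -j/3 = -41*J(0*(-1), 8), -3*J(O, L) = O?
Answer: -3941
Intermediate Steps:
J(O, L) = -O/3
j = 0 (j = -(-123)*(-0*(-1)) = -(-123)*(-⅓*0) = -(-123)*0 = -3*0 = 0)
-3941 - j = -3941 - 1*0 = -3941 + 0 = -3941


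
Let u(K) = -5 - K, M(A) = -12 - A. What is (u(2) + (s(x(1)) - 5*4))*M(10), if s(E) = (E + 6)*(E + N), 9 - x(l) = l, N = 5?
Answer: -3410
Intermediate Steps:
x(l) = 9 - l
s(E) = (5 + E)*(6 + E) (s(E) = (E + 6)*(E + 5) = (6 + E)*(5 + E) = (5 + E)*(6 + E))
(u(2) + (s(x(1)) - 5*4))*M(10) = ((-5 - 1*2) + ((30 + (9 - 1*1)² + 11*(9 - 1*1)) - 5*4))*(-12 - 1*10) = ((-5 - 2) + ((30 + (9 - 1)² + 11*(9 - 1)) - 20))*(-12 - 10) = (-7 + ((30 + 8² + 11*8) - 20))*(-22) = (-7 + ((30 + 64 + 88) - 20))*(-22) = (-7 + (182 - 20))*(-22) = (-7 + 162)*(-22) = 155*(-22) = -3410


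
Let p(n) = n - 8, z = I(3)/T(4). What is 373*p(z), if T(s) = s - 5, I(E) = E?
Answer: -4103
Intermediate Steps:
T(s) = -5 + s
z = -3 (z = 3/(-5 + 4) = 3/(-1) = 3*(-1) = -3)
p(n) = -8 + n
373*p(z) = 373*(-8 - 3) = 373*(-11) = -4103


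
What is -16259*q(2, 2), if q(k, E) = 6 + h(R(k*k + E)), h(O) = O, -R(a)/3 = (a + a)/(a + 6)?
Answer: -48777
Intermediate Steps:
R(a) = -6*a/(6 + a) (R(a) = -3*(a + a)/(a + 6) = -3*2*a/(6 + a) = -6*a/(6 + a))
q(k, E) = 6 - 6*(E + k**2)/(6 + E + k**2) (q(k, E) = 6 - 6*(k*k + E)/(6 + (k*k + E)) = 6 - 6*(k**2 + E)/(6 + (k**2 + E)) = 6 - 6*(E + k**2)/(6 + (E + k**2)) = 6 - 6*(E + k**2)/(6 + E + k**2))
-16259*q(2, 2) = -585324/(6 + 2 + 2**2) = -585324/(6 + 2 + 4) = -585324/12 = -16259*3 = -48777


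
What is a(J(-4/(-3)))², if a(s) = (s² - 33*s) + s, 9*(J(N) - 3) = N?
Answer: 4384426225/531441 ≈ 8250.1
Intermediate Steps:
J(N) = 3 + N/9
a(s) = s² - 32*s
a(J(-4/(-3)))² = ((3 + (-4/(-3))/9)*(-32 + (3 + (-4/(-3))/9)))² = ((3 + (-4*(-⅓))/9)*(-32 + (3 + (-4*(-⅓))/9)))² = ((3 + (⅑)*(4/3))*(-32 + (3 + (⅑)*(4/3))))² = ((3 + 4/27)*(-32 + (3 + 4/27)))² = (85*(-32 + 85/27)/27)² = ((85/27)*(-779/27))² = (-66215/729)² = 4384426225/531441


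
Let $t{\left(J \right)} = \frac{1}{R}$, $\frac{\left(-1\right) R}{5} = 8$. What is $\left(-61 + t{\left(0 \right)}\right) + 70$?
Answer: $\frac{359}{40} \approx 8.975$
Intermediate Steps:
$R = -40$ ($R = \left(-5\right) 8 = -40$)
$t{\left(J \right)} = - \frac{1}{40}$ ($t{\left(J \right)} = \frac{1}{-40} = - \frac{1}{40}$)
$\left(-61 + t{\left(0 \right)}\right) + 70 = \left(-61 - \frac{1}{40}\right) + 70 = - \frac{2441}{40} + 70 = \frac{359}{40}$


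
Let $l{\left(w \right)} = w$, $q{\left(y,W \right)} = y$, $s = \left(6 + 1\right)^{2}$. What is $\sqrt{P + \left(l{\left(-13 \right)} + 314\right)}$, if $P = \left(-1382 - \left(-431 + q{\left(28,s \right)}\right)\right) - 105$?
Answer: $3 i \sqrt{87} \approx 27.982 i$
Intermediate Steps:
$s = 49$ ($s = 7^{2} = 49$)
$P = -1084$ ($P = \left(-1382 + \left(431 - 28\right)\right) - 105 = \left(-1382 + 403\right) - 105 = -979 - 105 = -1084$)
$\sqrt{P + \left(l{\left(-13 \right)} + 314\right)} = \sqrt{-1084 + \left(-13 + 314\right)} = \sqrt{-1084 + 301} = \sqrt{-783} = 3 i \sqrt{87}$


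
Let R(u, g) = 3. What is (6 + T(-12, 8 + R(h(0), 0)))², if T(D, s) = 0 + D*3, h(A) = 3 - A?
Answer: 900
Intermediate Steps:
T(D, s) = 3*D (T(D, s) = 0 + 3*D = 3*D)
(6 + T(-12, 8 + R(h(0), 0)))² = (6 + 3*(-12))² = (6 - 36)² = (-30)² = 900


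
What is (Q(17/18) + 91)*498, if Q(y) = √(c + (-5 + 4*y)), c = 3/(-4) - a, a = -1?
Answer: 45318 + 83*I*√35 ≈ 45318.0 + 491.03*I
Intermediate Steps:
c = ¼ (c = 3/(-4) - 1*(-1) = 3*(-¼) + 1 = -¾ + 1 = ¼ ≈ 0.25000)
Q(y) = √(-19/4 + 4*y) (Q(y) = √(¼ + (-5 + 4*y)) = √(-19/4 + 4*y))
(Q(17/18) + 91)*498 = (√(-19 + 16*(17/18))/2 + 91)*498 = (√(-19 + 136/9)/2 + 91)*498 = (√(-35/9)/2 + 91)*498 = ((I*√35/3)/2 + 91)*498 = (I*√35/6 + 91)*498 = (91 + I*√35/6)*498 = 45318 + 83*I*√35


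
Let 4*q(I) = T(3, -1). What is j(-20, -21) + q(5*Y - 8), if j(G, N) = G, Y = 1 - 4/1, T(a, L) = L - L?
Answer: -20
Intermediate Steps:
T(a, L) = 0
Y = -3 (Y = 1 - 4 = -3)
q(I) = 0 (q(I) = (¼)*0 = 0)
j(-20, -21) + q(5*Y - 8) = -20 + 0 = -20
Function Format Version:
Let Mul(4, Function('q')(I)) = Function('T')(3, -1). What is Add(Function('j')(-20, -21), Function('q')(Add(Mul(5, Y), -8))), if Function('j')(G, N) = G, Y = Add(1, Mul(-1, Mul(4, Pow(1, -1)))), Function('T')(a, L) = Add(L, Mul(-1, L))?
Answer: -20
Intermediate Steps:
Function('T')(a, L) = 0
Y = -3 (Y = Add(1, Mul(-1, Mul(4, 1))) = Add(1, Mul(-1, 4)) = Add(1, -4) = -3)
Function('q')(I) = 0 (Function('q')(I) = Mul(Rational(1, 4), 0) = 0)
Add(Function('j')(-20, -21), Function('q')(Add(Mul(5, Y), -8))) = Add(-20, 0) = -20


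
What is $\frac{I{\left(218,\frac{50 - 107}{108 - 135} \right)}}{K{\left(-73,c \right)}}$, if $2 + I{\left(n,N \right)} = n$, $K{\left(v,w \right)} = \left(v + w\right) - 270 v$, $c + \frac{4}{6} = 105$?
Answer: $\frac{81}{7403} \approx 0.010942$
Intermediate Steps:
$c = \frac{313}{3}$ ($c = - \frac{2}{3} + 105 = \frac{313}{3} \approx 104.33$)
$K{\left(v,w \right)} = w - 269 v$
$I{\left(n,N \right)} = -2 + n$
$\frac{I{\left(218,\frac{50 - 107}{108 - 135} \right)}}{K{\left(-73,c \right)}} = \frac{-2 + 218}{\frac{313}{3} - -19637} = \frac{216}{\frac{313}{3} + 19637} = \frac{216}{\frac{59224}{3}} = 216 \cdot \frac{3}{59224} = \frac{81}{7403}$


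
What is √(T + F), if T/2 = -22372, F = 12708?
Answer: 2*I*√8009 ≈ 178.99*I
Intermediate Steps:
T = -44744 (T = 2*(-22372) = -44744)
√(T + F) = √(-44744 + 12708) = √(-32036) = 2*I*√8009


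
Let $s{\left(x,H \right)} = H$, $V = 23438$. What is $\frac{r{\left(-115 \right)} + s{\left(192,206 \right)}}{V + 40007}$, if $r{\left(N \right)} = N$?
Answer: $\frac{91}{63445} \approx 0.0014343$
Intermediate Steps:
$\frac{r{\left(-115 \right)} + s{\left(192,206 \right)}}{V + 40007} = \frac{-115 + 206}{23438 + 40007} = \frac{91}{63445}$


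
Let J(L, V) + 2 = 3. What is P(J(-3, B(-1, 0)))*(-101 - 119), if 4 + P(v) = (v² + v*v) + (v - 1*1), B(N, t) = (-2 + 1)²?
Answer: 440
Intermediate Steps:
B(N, t) = 1 (B(N, t) = (-1)² = 1)
J(L, V) = 1 (J(L, V) = -2 + 3 = 1)
P(v) = -5 + v + 2*v² (P(v) = -4 + ((v² + v*v) + (v - 1*1)) = -4 + ((v² + v²) + (v - 1)) = -4 + (2*v² + (-1 + v)) = -4 + (-1 + v + 2*v²) = -5 + v + 2*v²)
P(J(-3, B(-1, 0)))*(-101 - 119) = (-5 + 1 + 2*1²)*(-101 - 119) = (-5 + 1 + 2*1)*(-220) = (-5 + 1 + 2)*(-220) = -2*(-220) = 440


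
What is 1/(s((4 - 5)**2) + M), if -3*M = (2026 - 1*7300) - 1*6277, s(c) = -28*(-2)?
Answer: 3/11719 ≈ 0.00025599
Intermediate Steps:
s(c) = 56
M = 11551/3 (M = -((2026 - 1*7300) - 1*6277)/3 = -((2026 - 7300) - 6277)/3 = -(-5274 - 6277)/3 = -1/3*(-11551) = 11551/3 ≈ 3850.3)
1/(s((4 - 5)**2) + M) = 1/(56 + 11551/3) = 1/(11719/3) = 3/11719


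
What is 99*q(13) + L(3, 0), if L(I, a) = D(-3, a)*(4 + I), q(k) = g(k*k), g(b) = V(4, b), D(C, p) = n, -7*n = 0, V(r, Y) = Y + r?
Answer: 17127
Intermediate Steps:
n = 0 (n = -⅐*0 = 0)
D(C, p) = 0
g(b) = 4 + b (g(b) = b + 4 = 4 + b)
q(k) = 4 + k² (q(k) = 4 + k*k = 4 + k²)
L(I, a) = 0 (L(I, a) = 0*(4 + I) = 0)
99*q(13) + L(3, 0) = 99*(4 + 13²) + 0 = 99*(4 + 169) + 0 = 99*173 + 0 = 17127 + 0 = 17127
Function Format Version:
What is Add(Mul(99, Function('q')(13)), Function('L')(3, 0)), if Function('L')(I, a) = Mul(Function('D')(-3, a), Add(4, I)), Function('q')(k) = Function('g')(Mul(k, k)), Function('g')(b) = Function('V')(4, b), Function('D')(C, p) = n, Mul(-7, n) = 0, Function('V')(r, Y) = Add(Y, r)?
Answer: 17127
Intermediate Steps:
n = 0 (n = Mul(Rational(-1, 7), 0) = 0)
Function('D')(C, p) = 0
Function('g')(b) = Add(4, b) (Function('g')(b) = Add(b, 4) = Add(4, b))
Function('q')(k) = Add(4, Pow(k, 2)) (Function('q')(k) = Add(4, Mul(k, k)) = Add(4, Pow(k, 2)))
Function('L')(I, a) = 0 (Function('L')(I, a) = Mul(0, Add(4, I)) = 0)
Add(Mul(99, Function('q')(13)), Function('L')(3, 0)) = Add(Mul(99, Add(4, Pow(13, 2))), 0) = Add(Mul(99, Add(4, 169)), 0) = Add(Mul(99, 173), 0) = Add(17127, 0) = 17127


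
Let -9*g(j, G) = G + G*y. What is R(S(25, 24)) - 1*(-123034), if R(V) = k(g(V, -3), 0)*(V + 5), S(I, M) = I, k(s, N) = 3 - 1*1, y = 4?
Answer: 123094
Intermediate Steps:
g(j, G) = -5*G/9 (g(j, G) = -(G + G*4)/9 = -(G + 4*G)/9 = -5*G/9)
k(s, N) = 2 (k(s, N) = 3 - 1 = 2)
R(V) = 10 + 2*V (R(V) = 2*(V + 5) = 2*(5 + V) = 10 + 2*V)
R(S(25, 24)) - 1*(-123034) = (10 + 2*25) - 1*(-123034) = (10 + 50) + 123034 = 60 + 123034 = 123094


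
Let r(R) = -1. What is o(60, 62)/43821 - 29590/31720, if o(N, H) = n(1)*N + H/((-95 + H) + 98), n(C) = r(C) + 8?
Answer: -641655367/695001060 ≈ -0.92324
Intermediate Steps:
n(C) = 7 (n(C) = -1 + 8 = 7)
o(N, H) = 7*N + H/(3 + H) (o(N, H) = 7*N + H/((-95 + H) + 98) = 7*N + H/(3 + H))
o(60, 62)/43821 - 29590/31720 = ((62 + 21*60 + 7*62*60)/(3 + 62))/43821 - 29590/31720 = ((62 + 1260 + 26040)/65)*(1/43821) - 29590*1/31720 = ((1/65)*27362)*(1/43821) - 2959/3172 = (27362/65)*(1/43821) - 2959/3172 = 27362/2848365 - 2959/3172 = -641655367/695001060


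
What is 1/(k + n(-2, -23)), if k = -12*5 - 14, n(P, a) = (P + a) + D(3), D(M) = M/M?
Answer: -1/98 ≈ -0.010204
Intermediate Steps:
D(M) = 1
n(P, a) = 1 + P + a (n(P, a) = (P + a) + 1 = 1 + P + a)
k = -74 (k = -60 - 14 = -74)
1/(k + n(-2, -23)) = 1/(-74 + (1 - 2 - 23)) = 1/(-74 - 24) = 1/(-98) = -1/98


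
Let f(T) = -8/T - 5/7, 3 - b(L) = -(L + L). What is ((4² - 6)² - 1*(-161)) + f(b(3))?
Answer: 16342/63 ≈ 259.40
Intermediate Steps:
b(L) = 3 + 2*L (b(L) = 3 - (-1)*(L + L) = 3 - (-1)*2*L = 3 - (-2)*L = 3 + 2*L)
f(T) = -5/7 - 8/T (f(T) = -8/T - 5*⅐ = -8/T - 5/7 = -5/7 - 8/T)
((4² - 6)² - 1*(-161)) + f(b(3)) = ((4² - 6)² - 1*(-161)) + (-5/7 - 8/(3 + 2*3)) = ((16 - 6)² + 161) + (-5/7 - 8/(3 + 6)) = (10² + 161) + (-5/7 - 8/9) = (100 + 161) + (-5/7 - 8*⅑) = 261 + (-5/7 - 8/9) = 261 - 101/63 = 16342/63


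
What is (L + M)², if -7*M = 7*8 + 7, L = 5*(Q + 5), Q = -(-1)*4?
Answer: 1296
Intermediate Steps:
Q = 4 (Q = -1*(-4) = 4)
L = 45 (L = 5*(4 + 5) = 5*9 = 45)
M = -9 (M = -(7*8 + 7)/7 = -(56 + 7)/7 = -⅐*63 = -9)
(L + M)² = (45 - 9)² = 36² = 1296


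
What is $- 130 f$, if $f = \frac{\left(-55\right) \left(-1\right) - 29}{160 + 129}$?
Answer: $- \frac{3380}{289} \approx -11.695$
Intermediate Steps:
$f = \frac{26}{289}$ ($f = \frac{55 - 29}{289} = 26 \cdot \frac{1}{289} = \frac{26}{289} \approx 0.089965$)
$- 130 f = \left(-130\right) \frac{26}{289} = - \frac{3380}{289}$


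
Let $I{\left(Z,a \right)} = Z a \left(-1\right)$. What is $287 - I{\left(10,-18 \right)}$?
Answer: $107$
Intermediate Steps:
$I{\left(Z,a \right)} = - Z a$
$287 - I{\left(10,-18 \right)} = 287 - \left(-1\right) 10 \left(-18\right) = 287 - 180 = 107$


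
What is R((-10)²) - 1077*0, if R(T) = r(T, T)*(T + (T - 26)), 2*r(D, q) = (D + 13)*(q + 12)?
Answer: 1101072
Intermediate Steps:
r(D, q) = (12 + q)*(13 + D)/2 (r(D, q) = ((D + 13)*(q + 12))/2 = ((13 + D)*(12 + q))/2 = ((12 + q)*(13 + D))/2 = (12 + q)*(13 + D)/2)
R(T) = (-26 + 2*T)*(78 + T²/2 + 25*T/2) (R(T) = (78 + 6*T + 13*T/2 + T*T/2)*(T + (T - 26)) = (78 + 6*T + 13*T/2 + T²/2)*(T + (-26 + T)) = (78 + T²/2 + 25*T/2)*(-26 + 2*T) = (-26 + 2*T)*(78 + T²/2 + 25*T/2))
R((-10)²) - 1077*0 = (-13 + (-10)²)*(156 + ((-10)²)² + 25*(-10)²) - 1077*0 = (-13 + 100)*(156 + 100² + 25*100) - 1*0 = 87*(156 + 10000 + 2500) + 0 = 87*12656 + 0 = 1101072 + 0 = 1101072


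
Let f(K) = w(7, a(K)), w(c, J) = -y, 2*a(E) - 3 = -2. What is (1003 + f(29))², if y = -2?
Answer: 1010025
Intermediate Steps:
a(E) = ½ (a(E) = 3/2 + (½)*(-2) = 3/2 - 1 = ½)
w(c, J) = 2 (w(c, J) = -1*(-2) = 2)
f(K) = 2
(1003 + f(29))² = (1003 + 2)² = 1005² = 1010025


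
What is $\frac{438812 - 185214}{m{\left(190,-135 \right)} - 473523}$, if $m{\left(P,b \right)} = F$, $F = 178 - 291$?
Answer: $- \frac{126799}{236818} \approx -0.53543$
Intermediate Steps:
$F = -113$ ($F = 178 - 291 = -113$)
$m{\left(P,b \right)} = -113$
$\frac{438812 - 185214}{m{\left(190,-135 \right)} - 473523} = \frac{438812 - 185214}{-113 - 473523} = \frac{253598}{-473636} = 253598 \left(- \frac{1}{473636}\right) = - \frac{126799}{236818}$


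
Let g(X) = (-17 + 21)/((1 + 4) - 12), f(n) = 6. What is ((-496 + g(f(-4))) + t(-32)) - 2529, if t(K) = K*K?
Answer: -14011/7 ≈ -2001.6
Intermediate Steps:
t(K) = K²
g(X) = -4/7 (g(X) = 4/(5 - 12) = 4/(-7) = 4*(-⅐) = -4/7)
((-496 + g(f(-4))) + t(-32)) - 2529 = ((-496 - 4/7) + (-32)²) - 2529 = (-3476/7 + 1024) - 2529 = 3692/7 - 2529 = -14011/7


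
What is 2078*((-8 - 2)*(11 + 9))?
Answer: -415600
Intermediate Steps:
2078*((-8 - 2)*(11 + 9)) = 2078*(-10*20) = 2078*(-200) = -415600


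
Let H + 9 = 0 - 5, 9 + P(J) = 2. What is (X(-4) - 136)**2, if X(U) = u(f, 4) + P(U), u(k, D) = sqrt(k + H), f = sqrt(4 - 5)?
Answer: (143 - sqrt(-14 + I))**2 ≈ 20397.0 - 1069.8*I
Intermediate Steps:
P(J) = -7 (P(J) = -9 + 2 = -7)
H = -14 (H = -9 + (0 - 5) = -9 - 5 = -14)
f = I (f = sqrt(-1) = I ≈ 1.0*I)
u(k, D) = sqrt(-14 + k) (u(k, D) = sqrt(k - 14) = sqrt(-14 + k))
X(U) = -7 + sqrt(-14 + I) (X(U) = sqrt(-14 + I) - 7 = -7 + sqrt(-14 + I))
(X(-4) - 136)**2 = ((-7 + sqrt(-14 + I)) - 136)**2 = (-143 + sqrt(-14 + I))**2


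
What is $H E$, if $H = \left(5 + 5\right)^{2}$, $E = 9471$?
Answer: $947100$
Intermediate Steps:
$H = 100$ ($H = 10^{2} = 100$)
$H E = 100 \cdot 9471 = 947100$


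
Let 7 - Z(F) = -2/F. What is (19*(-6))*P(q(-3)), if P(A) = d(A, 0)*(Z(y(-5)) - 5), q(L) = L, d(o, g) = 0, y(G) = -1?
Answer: 0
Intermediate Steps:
Z(F) = 7 + 2/F (Z(F) = 7 - (-2)/F = 7 + 2/F)
P(A) = 0 (P(A) = 0*((7 + 2/(-1)) - 5) = 0*((7 + 2*(-1)) - 5) = 0*((7 - 2) - 5) = 0*(5 - 5) = 0*0 = 0)
(19*(-6))*P(q(-3)) = (19*(-6))*0 = -114*0 = 0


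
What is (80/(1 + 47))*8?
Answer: 40/3 ≈ 13.333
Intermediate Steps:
(80/(1 + 47))*8 = (80/48)*8 = (80*(1/48))*8 = (5/3)*8 = 40/3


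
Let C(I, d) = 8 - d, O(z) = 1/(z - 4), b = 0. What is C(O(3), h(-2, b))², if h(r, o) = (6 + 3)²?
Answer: 5329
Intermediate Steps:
h(r, o) = 81 (h(r, o) = 9² = 81)
O(z) = 1/(-4 + z)
C(O(3), h(-2, b))² = (8 - 1*81)² = (8 - 81)² = (-73)² = 5329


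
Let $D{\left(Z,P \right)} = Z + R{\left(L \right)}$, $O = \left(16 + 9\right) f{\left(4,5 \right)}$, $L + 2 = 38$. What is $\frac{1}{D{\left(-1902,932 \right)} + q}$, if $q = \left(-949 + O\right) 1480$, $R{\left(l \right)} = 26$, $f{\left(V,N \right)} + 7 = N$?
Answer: $- \frac{1}{1480396} \approx -6.7549 \cdot 10^{-7}$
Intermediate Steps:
$f{\left(V,N \right)} = -7 + N$
$L = 36$ ($L = -2 + 38 = 36$)
$O = -50$ ($O = \left(16 + 9\right) \left(-7 + 5\right) = 25 \left(-2\right) = -50$)
$D{\left(Z,P \right)} = 26 + Z$ ($D{\left(Z,P \right)} = Z + 26 = 26 + Z$)
$q = -1478520$ ($q = \left(-949 - 50\right) 1480 = \left(-999\right) 1480 = -1478520$)
$\frac{1}{D{\left(-1902,932 \right)} + q} = \frac{1}{\left(26 - 1902\right) - 1478520} = \frac{1}{-1876 - 1478520} = \frac{1}{-1480396} = - \frac{1}{1480396}$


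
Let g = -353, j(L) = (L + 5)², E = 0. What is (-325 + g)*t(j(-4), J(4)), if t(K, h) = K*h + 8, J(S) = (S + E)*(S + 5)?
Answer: -29832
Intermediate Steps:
j(L) = (5 + L)²
J(S) = S*(5 + S) (J(S) = (S + 0)*(S + 5) = S*(5 + S))
t(K, h) = 8 + K*h
(-325 + g)*t(j(-4), J(4)) = (-325 - 353)*(8 + (5 - 4)²*(4*(5 + 4))) = -678*(8 + 1²*(4*9)) = -678*(8 + 1*36) = -678*(8 + 36) = -678*44 = -29832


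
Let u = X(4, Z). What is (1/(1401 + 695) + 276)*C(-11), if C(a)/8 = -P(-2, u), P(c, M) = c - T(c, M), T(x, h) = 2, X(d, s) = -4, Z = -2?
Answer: 1156994/131 ≈ 8832.0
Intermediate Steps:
u = -4
P(c, M) = -2 + c (P(c, M) = c - 1*2 = c - 2 = -2 + c)
C(a) = 32 (C(a) = 8*(-(-2 - 2)) = 8*(-1*(-4)) = 8*4 = 32)
(1/(1401 + 695) + 276)*C(-11) = (1/(1401 + 695) + 276)*32 = (1/2096 + 276)*32 = (578497/2096)*32 = 1156994/131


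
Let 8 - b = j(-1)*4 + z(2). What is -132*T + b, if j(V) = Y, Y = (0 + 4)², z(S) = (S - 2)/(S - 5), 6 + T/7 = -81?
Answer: 80332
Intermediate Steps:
T = -609 (T = -42 + 7*(-81) = -42 - 567 = -609)
z(S) = (-2 + S)/(-5 + S)
Y = 16 (Y = 4² = 16)
j(V) = 16
b = -56 (b = 8 - (16*4 + (-2 + 2)/(-5 + 2)) = 8 - (64 + 0/(-3)) = 8 - (64 - ⅓*0) = 8 - (64 + 0) = 8 - 1*64 = 8 - 64 = -56)
-132*T + b = -132*(-609) - 56 = 80388 - 56 = 80332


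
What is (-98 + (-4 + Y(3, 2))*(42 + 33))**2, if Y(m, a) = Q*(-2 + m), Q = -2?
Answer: 300304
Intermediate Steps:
Y(m, a) = 4 - 2*m (Y(m, a) = -2*(-2 + m) = 4 - 2*m)
(-98 + (-4 + Y(3, 2))*(42 + 33))**2 = (-98 + (-4 + (4 - 2*3))*(42 + 33))**2 = (-98 + (-4 + (4 - 6))*75)**2 = (-98 + (-4 - 2)*75)**2 = (-98 - 6*75)**2 = (-98 - 450)**2 = (-548)**2 = 300304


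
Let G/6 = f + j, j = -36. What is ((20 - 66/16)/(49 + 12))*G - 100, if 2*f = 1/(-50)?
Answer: -3811981/24400 ≈ -156.23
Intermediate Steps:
f = -1/100 (f = (½)/(-50) = (½)*(-1/50) = -1/100 ≈ -0.010000)
G = -10803/50 (G = 6*(-1/100 - 36) = 6*(-3601/100) = -10803/50 ≈ -216.06)
((20 - 66/16)/(49 + 12))*G - 100 = ((20 - 66/16)/(49 + 12))*(-10803/50) - 100 = ((20 - 66*1/16)/61)*(-10803/50) - 100 = ((20 - 33/8)*(1/61))*(-10803/50) - 100 = ((127/8)*(1/61))*(-10803/50) - 100 = (127/488)*(-10803/50) - 100 = -1371981/24400 - 100 = -3811981/24400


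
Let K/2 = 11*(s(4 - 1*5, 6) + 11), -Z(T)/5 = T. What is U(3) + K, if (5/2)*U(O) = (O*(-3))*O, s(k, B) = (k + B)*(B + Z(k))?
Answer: 7206/5 ≈ 1441.2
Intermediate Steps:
Z(T) = -5*T
s(k, B) = (B + k)*(B - 5*k) (s(k, B) = (k + B)*(B - 5*k) = (B + k)*(B - 5*k))
U(O) = -6*O²/5 (U(O) = 2*((O*(-3))*O)/5 = 2*((-3*O)*O)/5 = 2*(-3*O²)/5 = -6*O²/5)
K = 1452 (K = 2*(11*((6² - 5*(4 - 1*5)² - 4*6*(4 - 1*5)) + 11)) = 2*(11*((36 - 5*(4 - 5)² - 4*6*(4 - 5)) + 11)) = 2*(11*((36 - 5*(-1)² - 4*6*(-1)) + 11)) = 2*(11*((36 - 5*1 + 24) + 11)) = 2*(11*((36 - 5 + 24) + 11)) = 2*(11*(55 + 11)) = 2*(11*66) = 2*726 = 1452)
U(3) + K = -6/5*3² + 1452 = -6/5*9 + 1452 = -54/5 + 1452 = 7206/5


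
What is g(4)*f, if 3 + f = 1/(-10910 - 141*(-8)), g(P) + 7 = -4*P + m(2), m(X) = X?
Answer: 616287/9782 ≈ 63.002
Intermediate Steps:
g(P) = -5 - 4*P (g(P) = -7 + (-4*P + 2) = -7 + (2 - 4*P) = -5 - 4*P)
f = -29347/9782 (f = -3 + 1/(-10910 - 141*(-8)) = -3 + 1/(-10910 + 1128) = -3 + 1/(-9782) = -3 - 1/9782 = -29347/9782 ≈ -3.0001)
g(4)*f = (-5 - 4*4)*(-29347/9782) = (-5 - 16)*(-29347/9782) = -21*(-29347/9782) = 616287/9782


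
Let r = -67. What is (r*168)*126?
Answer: -1418256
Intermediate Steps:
(r*168)*126 = -67*168*126 = -11256*126 = -1418256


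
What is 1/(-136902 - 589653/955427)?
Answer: -955427/130800456807 ≈ -7.3045e-6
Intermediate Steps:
1/(-136902 - 589653/955427) = 1/(-130800456807/955427) = -955427/130800456807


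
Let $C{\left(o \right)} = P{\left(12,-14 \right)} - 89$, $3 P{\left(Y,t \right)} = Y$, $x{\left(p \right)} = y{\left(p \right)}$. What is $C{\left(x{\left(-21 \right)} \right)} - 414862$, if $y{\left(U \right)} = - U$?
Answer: $-414947$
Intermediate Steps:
$x{\left(p \right)} = - p$
$P{\left(Y,t \right)} = \frac{Y}{3}$
$C{\left(o \right)} = -85$ ($C{\left(o \right)} = \frac{1}{3} \cdot 12 - 89 = 4 - 89 = -85$)
$C{\left(x{\left(-21 \right)} \right)} - 414862 = -85 - 414862 = -414947$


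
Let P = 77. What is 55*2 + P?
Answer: 187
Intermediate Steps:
55*2 + P = 55*2 + 77 = 110 + 77 = 187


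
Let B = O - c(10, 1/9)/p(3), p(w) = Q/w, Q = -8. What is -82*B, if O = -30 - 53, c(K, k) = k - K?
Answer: 85321/12 ≈ 7110.1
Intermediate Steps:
p(w) = -8/w
O = -83
B = -2081/24 (B = -83 - (1/9 - 1*10)/((-8/3)) = -83 - (1*(⅑) - 10)/((-8*⅓)) = -83 - (⅑ - 10)/(-8/3) = -83 - (-89)*(-3)/(9*8) = -83 - 1*89/24 = -83 - 89/24 = -2081/24 ≈ -86.708)
-82*B = -82*(-2081/24) = 85321/12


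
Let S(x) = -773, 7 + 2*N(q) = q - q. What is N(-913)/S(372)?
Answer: 7/1546 ≈ 0.0045278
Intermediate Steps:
N(q) = -7/2 (N(q) = -7/2 + (q - q)/2 = -7/2 + (½)*0 = -7/2 + 0 = -7/2)
N(-913)/S(372) = -7/2/(-773) = -7/2*(-1/773) = 7/1546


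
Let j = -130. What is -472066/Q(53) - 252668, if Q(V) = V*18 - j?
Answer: -137182089/542 ≈ -2.5310e+5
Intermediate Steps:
Q(V) = 130 + 18*V (Q(V) = V*18 - 1*(-130) = 18*V + 130 = 130 + 18*V)
-472066/Q(53) - 252668 = -472066/(130 + 18*53) - 252668 = -472066/(130 + 954) - 252668 = -472066/1084 - 252668 = -472066*1/1084 - 252668 = -236033/542 - 252668 = -137182089/542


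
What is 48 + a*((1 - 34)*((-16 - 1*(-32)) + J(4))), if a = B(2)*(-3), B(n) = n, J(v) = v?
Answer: 4008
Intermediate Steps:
a = -6 (a = 2*(-3) = -6)
48 + a*((1 - 34)*((-16 - 1*(-32)) + J(4))) = 48 - 6*(1 - 34)*((-16 - 1*(-32)) + 4) = 48 - (-198)*((-16 + 32) + 4) = 48 - (-198)*(16 + 4) = 48 - (-198)*20 = 48 - 6*(-660) = 48 + 3960 = 4008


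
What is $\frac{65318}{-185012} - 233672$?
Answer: $- \frac{21616094691}{92506} \approx -2.3367 \cdot 10^{5}$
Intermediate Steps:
$\frac{65318}{-185012} - 233672 = 65318 \left(- \frac{1}{185012}\right) - 233672 = - \frac{32659}{92506} - 233672 = - \frac{21616094691}{92506}$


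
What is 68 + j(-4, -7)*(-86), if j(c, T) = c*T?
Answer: -2340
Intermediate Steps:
j(c, T) = T*c
68 + j(-4, -7)*(-86) = 68 - 7*(-4)*(-86) = 68 + 28*(-86) = 68 - 2408 = -2340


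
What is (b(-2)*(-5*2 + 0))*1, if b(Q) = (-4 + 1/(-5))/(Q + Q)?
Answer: -21/2 ≈ -10.500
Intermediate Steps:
b(Q) = -21/(10*Q) (b(Q) = (-4 - ⅕)/((2*Q)) = -21/(10*Q))
(b(-2)*(-5*2 + 0))*1 = ((-21/10/(-2))*(-5*2 + 0))*1 = ((-21/10*(-½))*(-10 + 0))*1 = ((21/20)*(-10))*1 = -21/2*1 = -21/2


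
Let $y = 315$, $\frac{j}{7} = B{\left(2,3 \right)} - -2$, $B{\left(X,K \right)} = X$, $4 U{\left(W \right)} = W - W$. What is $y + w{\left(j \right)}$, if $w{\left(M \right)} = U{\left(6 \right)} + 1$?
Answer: $316$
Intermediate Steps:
$U{\left(W \right)} = 0$ ($U{\left(W \right)} = \frac{W - W}{4} = \frac{1}{4} \cdot 0 = 0$)
$j = 28$ ($j = 7 \left(2 - -2\right) = 7 \left(2 + 2\right) = 7 \cdot 4 = 28$)
$w{\left(M \right)} = 1$ ($w{\left(M \right)} = 0 + 1 = 1$)
$y + w{\left(j \right)} = 315 + 1 = 316$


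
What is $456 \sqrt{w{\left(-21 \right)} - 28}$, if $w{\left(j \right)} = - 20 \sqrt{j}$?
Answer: $912 \sqrt{-7 - 5 i \sqrt{21}} \approx 2655.7 - 3588.1 i$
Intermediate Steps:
$456 \sqrt{w{\left(-21 \right)} - 28} = 456 \sqrt{- 20 \sqrt{-21} - 28} = 456 \sqrt{- 20 i \sqrt{21} - 28} = 456 \sqrt{-28 - 20 i \sqrt{21}}$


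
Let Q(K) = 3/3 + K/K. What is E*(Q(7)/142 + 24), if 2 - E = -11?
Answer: 22165/71 ≈ 312.18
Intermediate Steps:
Q(K) = 2 (Q(K) = 3*(⅓) + 1 = 1 + 1 = 2)
E = 13 (E = 2 - 1*(-11) = 2 + 11 = 13)
E*(Q(7)/142 + 24) = 13*(2/142 + 24) = 13*(2*(1/142) + 24) = 13*(1/71 + 24) = 13*(1705/71) = 22165/71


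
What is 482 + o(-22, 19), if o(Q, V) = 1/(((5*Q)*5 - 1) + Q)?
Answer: 276185/573 ≈ 482.00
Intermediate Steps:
o(Q, V) = 1/(-1 + 26*Q) (o(Q, V) = 1/((25*Q - 1) + Q) = 1/((-1 + 25*Q) + Q) = 1/(-1 + 26*Q))
482 + o(-22, 19) = 482 + 1/(-1 + 26*(-22)) = 482 + 1/(-1 - 572) = 482 + 1/(-573) = 482 - 1/573 = 276185/573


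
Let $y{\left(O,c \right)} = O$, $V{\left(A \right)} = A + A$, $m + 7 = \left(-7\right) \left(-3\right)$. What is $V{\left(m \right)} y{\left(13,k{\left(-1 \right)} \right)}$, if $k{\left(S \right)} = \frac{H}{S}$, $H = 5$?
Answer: $364$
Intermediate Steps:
$m = 14$ ($m = -7 - -21 = -7 + 21 = 14$)
$V{\left(A \right)} = 2 A$
$k{\left(S \right)} = \frac{5}{S}$
$V{\left(m \right)} y{\left(13,k{\left(-1 \right)} \right)} = 2 \cdot 14 \cdot 13 = 28 \cdot 13 = 364$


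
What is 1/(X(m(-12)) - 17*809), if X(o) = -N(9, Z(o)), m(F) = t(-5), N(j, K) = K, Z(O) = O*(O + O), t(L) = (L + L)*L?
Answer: -1/18753 ≈ -5.3325e-5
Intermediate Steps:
t(L) = 2*L² (t(L) = (2*L)*L = 2*L²)
Z(O) = 2*O² (Z(O) = O*(2*O) = 2*O²)
m(F) = 50 (m(F) = 2*(-5)² = 2*25 = 50)
X(o) = -2*o²
1/(X(m(-12)) - 17*809) = 1/(-2*50² - 17*809) = 1/(-2*2500 - 13753) = 1/(-5000 - 13753) = 1/(-18753) = -1/18753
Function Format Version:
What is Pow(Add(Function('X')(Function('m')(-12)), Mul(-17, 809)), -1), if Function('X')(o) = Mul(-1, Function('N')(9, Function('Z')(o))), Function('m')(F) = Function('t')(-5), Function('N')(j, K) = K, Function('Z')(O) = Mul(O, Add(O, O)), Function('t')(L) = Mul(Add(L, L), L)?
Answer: Rational(-1, 18753) ≈ -5.3325e-5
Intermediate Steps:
Function('t')(L) = Mul(2, Pow(L, 2)) (Function('t')(L) = Mul(Mul(2, L), L) = Mul(2, Pow(L, 2)))
Function('Z')(O) = Mul(2, Pow(O, 2)) (Function('Z')(O) = Mul(O, Mul(2, O)) = Mul(2, Pow(O, 2)))
Function('m')(F) = 50 (Function('m')(F) = Mul(2, Pow(-5, 2)) = Mul(2, 25) = 50)
Function('X')(o) = Mul(-2, Pow(o, 2)) (Function('X')(o) = Mul(-1, Mul(2, Pow(o, 2))) = Mul(-2, Pow(o, 2)))
Pow(Add(Function('X')(Function('m')(-12)), Mul(-17, 809)), -1) = Pow(Add(Mul(-2, Pow(50, 2)), Mul(-17, 809)), -1) = Pow(Add(Mul(-2, 2500), -13753), -1) = Pow(Add(-5000, -13753), -1) = Pow(-18753, -1) = Rational(-1, 18753)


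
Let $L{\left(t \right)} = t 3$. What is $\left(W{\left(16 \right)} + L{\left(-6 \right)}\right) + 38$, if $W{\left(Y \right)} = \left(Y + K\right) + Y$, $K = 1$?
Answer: $53$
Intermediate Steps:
$L{\left(t \right)} = 3 t$
$W{\left(Y \right)} = 1 + 2 Y$ ($W{\left(Y \right)} = \left(Y + 1\right) + Y = \left(1 + Y\right) + Y = 1 + 2 Y$)
$\left(W{\left(16 \right)} + L{\left(-6 \right)}\right) + 38 = \left(\left(1 + 2 \cdot 16\right) + 3 \left(-6\right)\right) + 38 = \left(\left(1 + 32\right) - 18\right) + 38 = \left(33 - 18\right) + 38 = 15 + 38 = 53$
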